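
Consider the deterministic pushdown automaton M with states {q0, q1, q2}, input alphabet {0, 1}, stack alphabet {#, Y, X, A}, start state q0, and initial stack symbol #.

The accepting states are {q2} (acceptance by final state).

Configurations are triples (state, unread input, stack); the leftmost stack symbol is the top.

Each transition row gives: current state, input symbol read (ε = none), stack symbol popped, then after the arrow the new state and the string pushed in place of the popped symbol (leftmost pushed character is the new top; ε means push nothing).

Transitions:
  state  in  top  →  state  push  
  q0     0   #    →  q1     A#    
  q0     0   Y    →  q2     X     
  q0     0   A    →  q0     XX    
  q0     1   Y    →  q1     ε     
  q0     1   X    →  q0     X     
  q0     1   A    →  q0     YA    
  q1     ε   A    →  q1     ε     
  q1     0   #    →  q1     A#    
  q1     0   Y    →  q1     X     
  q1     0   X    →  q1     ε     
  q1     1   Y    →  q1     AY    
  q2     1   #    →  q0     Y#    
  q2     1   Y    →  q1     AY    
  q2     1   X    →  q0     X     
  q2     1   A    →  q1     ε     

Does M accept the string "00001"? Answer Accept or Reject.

Reject

(q0, 00001, #)
  read 0, top #: go to q1, push A# → (q1, 0001, A#)
  ε-move, top A: go to q1, push ε → (q1, 0001, #)
  read 0, top #: go to q1, push A# → (q1, 001, A#)
  ε-move, top A: go to q1, push ε → (q1, 001, #)
  read 0, top #: go to q1, push A# → (q1, 01, A#)
  ε-move, top A: go to q1, push ε → (q1, 01, #)
  read 0, top #: go to q1, push A# → (q1, 1, A#)
  ε-move, top A: go to q1, push ε → (q1, 1, #)
No transition applies at (q1, 1, #); input not fully consumed.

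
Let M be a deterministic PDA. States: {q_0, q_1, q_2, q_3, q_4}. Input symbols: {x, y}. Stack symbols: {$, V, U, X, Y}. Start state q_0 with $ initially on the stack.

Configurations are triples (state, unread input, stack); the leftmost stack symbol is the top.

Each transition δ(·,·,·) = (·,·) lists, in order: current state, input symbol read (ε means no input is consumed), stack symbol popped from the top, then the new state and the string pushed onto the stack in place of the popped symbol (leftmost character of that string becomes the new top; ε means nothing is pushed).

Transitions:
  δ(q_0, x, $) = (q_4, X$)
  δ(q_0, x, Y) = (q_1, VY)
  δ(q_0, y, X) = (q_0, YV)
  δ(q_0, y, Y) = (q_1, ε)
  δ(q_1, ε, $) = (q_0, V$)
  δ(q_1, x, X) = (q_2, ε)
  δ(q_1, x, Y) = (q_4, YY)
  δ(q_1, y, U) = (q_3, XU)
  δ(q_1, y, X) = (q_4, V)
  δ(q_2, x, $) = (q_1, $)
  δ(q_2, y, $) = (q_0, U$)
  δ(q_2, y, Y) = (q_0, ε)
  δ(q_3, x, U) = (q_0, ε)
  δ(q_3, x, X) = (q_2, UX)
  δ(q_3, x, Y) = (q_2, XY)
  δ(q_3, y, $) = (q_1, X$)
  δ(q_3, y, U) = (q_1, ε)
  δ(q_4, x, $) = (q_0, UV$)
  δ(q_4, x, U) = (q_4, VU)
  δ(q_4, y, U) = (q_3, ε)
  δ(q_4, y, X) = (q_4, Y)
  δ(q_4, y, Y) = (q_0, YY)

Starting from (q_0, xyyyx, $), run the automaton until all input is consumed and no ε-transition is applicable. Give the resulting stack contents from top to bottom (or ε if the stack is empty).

YY$

(q_0, xyyyx, $)
  read x, top $: go to q_4, push X$ → (q_4, yyyx, X$)
  read y, top X: go to q_4, push Y → (q_4, yyx, Y$)
  read y, top Y: go to q_0, push YY → (q_0, yx, YY$)
  read y, top Y: go to q_1, push ε → (q_1, x, Y$)
  read x, top Y: go to q_4, push YY → (q_4, ε, YY$)
All input consumed in state q_4 with stack YY$.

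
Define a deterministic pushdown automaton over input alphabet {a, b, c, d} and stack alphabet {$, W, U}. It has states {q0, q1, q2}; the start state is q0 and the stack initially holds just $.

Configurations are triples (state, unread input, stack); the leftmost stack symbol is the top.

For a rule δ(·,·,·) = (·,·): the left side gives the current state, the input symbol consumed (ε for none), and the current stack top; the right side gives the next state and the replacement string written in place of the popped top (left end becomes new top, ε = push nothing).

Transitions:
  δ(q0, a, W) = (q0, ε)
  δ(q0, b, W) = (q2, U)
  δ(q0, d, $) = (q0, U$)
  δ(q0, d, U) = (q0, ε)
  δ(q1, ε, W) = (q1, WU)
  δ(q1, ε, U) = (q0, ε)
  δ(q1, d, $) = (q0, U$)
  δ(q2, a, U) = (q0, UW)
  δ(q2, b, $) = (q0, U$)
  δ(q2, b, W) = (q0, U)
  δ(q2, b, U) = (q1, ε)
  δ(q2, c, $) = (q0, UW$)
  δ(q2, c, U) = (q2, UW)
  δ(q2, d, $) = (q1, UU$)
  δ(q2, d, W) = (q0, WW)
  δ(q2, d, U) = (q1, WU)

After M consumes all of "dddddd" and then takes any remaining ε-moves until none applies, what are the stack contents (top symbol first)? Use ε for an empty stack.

(q0, dddddd, $) ⊢ (q0, ddddd, U$) ⊢ (q0, dddd, $) ⊢ (q0, ddd, U$) ⊢ (q0, dd, $) ⊢ (q0, d, U$) ⊢ (q0, ε, $)
All input consumed in state q0 with stack $.

$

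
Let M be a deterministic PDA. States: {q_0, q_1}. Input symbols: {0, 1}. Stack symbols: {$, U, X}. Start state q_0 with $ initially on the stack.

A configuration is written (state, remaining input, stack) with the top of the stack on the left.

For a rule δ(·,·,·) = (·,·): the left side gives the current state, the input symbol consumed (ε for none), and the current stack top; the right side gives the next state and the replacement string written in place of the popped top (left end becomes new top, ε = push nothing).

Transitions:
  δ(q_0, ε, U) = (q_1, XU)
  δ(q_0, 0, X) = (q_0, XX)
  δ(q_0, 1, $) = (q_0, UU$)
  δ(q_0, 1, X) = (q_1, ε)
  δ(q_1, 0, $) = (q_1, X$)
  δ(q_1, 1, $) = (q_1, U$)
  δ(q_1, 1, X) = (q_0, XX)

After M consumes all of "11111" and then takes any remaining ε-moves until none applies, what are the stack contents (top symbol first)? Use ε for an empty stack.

XUU$

(q_0, 11111, $) ⊢ (q_0, 1111, UU$) ⊢ (q_1, 1111, XUU$) ⊢ (q_0, 111, XXUU$) ⊢ (q_1, 11, XUU$) ⊢ (q_0, 1, XXUU$) ⊢ (q_1, ε, XUU$)
All input consumed in state q_1 with stack XUU$.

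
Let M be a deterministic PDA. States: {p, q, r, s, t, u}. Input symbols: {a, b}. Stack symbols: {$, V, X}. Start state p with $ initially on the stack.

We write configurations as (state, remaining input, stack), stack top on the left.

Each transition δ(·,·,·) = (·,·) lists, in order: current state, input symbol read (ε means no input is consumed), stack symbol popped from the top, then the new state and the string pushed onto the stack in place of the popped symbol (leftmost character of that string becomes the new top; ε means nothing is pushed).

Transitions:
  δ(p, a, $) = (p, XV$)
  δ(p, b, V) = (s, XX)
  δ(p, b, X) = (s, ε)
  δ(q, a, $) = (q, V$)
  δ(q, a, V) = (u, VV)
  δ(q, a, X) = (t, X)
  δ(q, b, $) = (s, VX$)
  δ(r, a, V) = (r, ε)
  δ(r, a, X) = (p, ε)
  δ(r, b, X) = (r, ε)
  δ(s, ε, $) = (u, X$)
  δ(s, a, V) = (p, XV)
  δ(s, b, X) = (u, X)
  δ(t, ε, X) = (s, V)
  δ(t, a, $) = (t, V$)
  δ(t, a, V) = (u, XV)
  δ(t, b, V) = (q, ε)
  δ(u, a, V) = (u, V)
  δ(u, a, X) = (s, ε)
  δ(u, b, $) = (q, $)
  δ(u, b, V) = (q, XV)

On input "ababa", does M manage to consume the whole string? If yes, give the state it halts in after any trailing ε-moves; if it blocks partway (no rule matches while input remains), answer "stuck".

p

(p, ababa, $)
  read a, top $: go to p, push XV$ → (p, baba, XV$)
  read b, top X: go to s, push ε → (s, aba, V$)
  read a, top V: go to p, push XV → (p, ba, XV$)
  read b, top X: go to s, push ε → (s, a, V$)
  read a, top V: go to p, push XV → (p, ε, XV$)
All input consumed; M is in state p.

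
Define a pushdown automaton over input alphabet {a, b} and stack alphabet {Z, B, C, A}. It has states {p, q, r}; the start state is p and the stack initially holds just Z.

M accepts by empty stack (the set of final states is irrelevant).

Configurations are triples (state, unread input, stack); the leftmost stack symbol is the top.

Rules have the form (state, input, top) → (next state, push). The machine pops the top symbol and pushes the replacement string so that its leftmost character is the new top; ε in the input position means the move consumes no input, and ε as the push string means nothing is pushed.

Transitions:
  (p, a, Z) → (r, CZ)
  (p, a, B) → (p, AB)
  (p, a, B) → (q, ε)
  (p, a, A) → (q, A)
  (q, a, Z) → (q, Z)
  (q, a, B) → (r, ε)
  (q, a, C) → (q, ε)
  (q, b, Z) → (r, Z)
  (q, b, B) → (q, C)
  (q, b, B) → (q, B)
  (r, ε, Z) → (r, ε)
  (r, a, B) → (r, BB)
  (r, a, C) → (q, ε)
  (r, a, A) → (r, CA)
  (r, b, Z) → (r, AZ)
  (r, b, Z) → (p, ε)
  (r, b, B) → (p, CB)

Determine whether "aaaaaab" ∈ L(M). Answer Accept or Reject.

One accepting computation: (p, aaaaaab, Z) ⊢ (r, aaaaab, CZ) ⊢ (q, aaaab, Z) ⊢ (q, aaab, Z) ⊢ (q, aab, Z) ⊢ (q, ab, Z) ⊢ (q, b, Z) ⊢ (r, ε, Z) ⊢ (r, ε, ε)
All input consumed and the stack is empty.

Accept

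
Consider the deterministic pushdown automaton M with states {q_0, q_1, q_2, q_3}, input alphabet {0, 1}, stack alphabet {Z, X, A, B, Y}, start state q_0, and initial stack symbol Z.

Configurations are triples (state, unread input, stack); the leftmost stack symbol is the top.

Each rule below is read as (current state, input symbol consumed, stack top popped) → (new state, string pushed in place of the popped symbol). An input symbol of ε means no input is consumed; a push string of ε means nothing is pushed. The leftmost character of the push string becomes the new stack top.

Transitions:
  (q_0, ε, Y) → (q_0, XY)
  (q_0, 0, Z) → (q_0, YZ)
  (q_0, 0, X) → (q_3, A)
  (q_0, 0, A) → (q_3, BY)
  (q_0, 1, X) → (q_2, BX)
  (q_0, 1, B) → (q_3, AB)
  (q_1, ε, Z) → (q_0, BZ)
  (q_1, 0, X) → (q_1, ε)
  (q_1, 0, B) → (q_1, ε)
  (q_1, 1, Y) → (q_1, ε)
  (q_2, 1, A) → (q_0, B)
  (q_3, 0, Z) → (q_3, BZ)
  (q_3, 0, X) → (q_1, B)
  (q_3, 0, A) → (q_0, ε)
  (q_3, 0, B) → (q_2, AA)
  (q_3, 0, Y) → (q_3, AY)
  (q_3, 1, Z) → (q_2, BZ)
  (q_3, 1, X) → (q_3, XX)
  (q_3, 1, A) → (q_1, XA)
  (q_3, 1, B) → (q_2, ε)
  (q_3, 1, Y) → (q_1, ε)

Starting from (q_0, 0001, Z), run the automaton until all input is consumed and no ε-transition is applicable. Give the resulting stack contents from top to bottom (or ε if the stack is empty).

(q_0, 0001, Z)
  read 0, top Z: go to q_0, push YZ → (q_0, 001, YZ)
  ε-move, top Y: go to q_0, push XY → (q_0, 001, XYZ)
  read 0, top X: go to q_3, push A → (q_3, 01, AYZ)
  read 0, top A: go to q_0, push ε → (q_0, 1, YZ)
  ε-move, top Y: go to q_0, push XY → (q_0, 1, XYZ)
  read 1, top X: go to q_2, push BX → (q_2, ε, BXYZ)
All input consumed in state q_2 with stack BXYZ.

BXYZ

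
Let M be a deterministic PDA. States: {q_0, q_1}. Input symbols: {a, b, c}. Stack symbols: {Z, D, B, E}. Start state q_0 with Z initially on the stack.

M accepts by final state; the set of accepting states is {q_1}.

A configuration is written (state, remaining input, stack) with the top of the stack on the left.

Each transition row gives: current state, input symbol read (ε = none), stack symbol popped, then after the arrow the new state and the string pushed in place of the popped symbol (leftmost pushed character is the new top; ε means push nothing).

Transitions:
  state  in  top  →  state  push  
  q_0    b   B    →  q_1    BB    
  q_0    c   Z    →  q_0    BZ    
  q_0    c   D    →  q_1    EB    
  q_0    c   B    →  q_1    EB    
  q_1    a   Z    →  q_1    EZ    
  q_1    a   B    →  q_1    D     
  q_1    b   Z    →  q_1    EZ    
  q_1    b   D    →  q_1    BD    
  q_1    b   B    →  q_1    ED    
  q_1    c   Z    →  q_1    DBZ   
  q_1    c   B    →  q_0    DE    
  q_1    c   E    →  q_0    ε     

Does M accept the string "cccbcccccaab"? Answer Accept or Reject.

Reject

(q_0, cccbcccccaab, Z) ⊢ (q_0, ccbcccccaab, BZ) ⊢ (q_1, cbcccccaab, EBZ) ⊢ (q_0, bcccccaab, BZ) ⊢ (q_1, cccccaab, BBZ) ⊢ (q_0, ccccaab, DEBZ) ⊢ (q_1, cccaab, EBEBZ) ⊢ (q_0, ccaab, BEBZ) ⊢ (q_1, caab, EBEBZ) ⊢ (q_0, aab, BEBZ)
No transition applies at (q_0, aab, BEBZ); input not fully consumed.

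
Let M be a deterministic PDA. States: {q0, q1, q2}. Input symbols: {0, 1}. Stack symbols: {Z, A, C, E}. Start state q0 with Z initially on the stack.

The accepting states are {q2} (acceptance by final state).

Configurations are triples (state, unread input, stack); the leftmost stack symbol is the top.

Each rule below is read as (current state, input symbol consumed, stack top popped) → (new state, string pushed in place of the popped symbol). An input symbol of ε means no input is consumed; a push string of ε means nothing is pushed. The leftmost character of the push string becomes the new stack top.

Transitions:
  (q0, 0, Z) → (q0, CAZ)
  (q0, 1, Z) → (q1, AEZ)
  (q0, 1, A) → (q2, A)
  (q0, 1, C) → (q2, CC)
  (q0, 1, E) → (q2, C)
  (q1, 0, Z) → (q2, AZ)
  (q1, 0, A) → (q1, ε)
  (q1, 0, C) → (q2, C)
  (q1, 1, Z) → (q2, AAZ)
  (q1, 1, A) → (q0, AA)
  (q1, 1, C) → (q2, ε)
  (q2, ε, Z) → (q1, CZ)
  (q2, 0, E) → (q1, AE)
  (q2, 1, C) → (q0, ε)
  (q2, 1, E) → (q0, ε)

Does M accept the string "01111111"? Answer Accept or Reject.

(q0, 01111111, Z)
  read 0, top Z: go to q0, push CAZ → (q0, 1111111, CAZ)
  read 1, top C: go to q2, push CC → (q2, 111111, CCAZ)
  read 1, top C: go to q0, push ε → (q0, 11111, CAZ)
  read 1, top C: go to q2, push CC → (q2, 1111, CCAZ)
  read 1, top C: go to q0, push ε → (q0, 111, CAZ)
  read 1, top C: go to q2, push CC → (q2, 11, CCAZ)
  read 1, top C: go to q0, push ε → (q0, 1, CAZ)
  read 1, top C: go to q2, push CC → (q2, ε, CCAZ)
All input consumed; state q2 ∈ F.

Accept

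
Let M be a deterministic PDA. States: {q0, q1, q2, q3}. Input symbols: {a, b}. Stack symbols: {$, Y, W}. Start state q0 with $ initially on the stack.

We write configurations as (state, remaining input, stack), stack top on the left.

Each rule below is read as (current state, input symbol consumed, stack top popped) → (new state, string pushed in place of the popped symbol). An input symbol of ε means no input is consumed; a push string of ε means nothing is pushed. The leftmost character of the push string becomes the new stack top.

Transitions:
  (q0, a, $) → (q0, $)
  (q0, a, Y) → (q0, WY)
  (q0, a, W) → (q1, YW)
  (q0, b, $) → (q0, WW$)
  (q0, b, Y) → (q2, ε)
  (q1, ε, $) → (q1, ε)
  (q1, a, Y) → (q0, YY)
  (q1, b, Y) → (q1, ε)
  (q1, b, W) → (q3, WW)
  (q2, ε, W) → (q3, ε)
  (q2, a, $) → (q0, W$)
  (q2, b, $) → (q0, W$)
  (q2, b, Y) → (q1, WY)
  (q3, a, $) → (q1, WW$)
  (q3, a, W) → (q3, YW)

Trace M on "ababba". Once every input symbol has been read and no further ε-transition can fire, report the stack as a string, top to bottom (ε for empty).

(q0, ababba, $)
  read a, top $: go to q0, push $ → (q0, babba, $)
  read b, top $: go to q0, push WW$ → (q0, abba, WW$)
  read a, top W: go to q1, push YW → (q1, bba, YWW$)
  read b, top Y: go to q1, push ε → (q1, ba, WW$)
  read b, top W: go to q3, push WW → (q3, a, WWW$)
  read a, top W: go to q3, push YW → (q3, ε, YWWW$)
All input consumed in state q3 with stack YWWW$.

YWWW$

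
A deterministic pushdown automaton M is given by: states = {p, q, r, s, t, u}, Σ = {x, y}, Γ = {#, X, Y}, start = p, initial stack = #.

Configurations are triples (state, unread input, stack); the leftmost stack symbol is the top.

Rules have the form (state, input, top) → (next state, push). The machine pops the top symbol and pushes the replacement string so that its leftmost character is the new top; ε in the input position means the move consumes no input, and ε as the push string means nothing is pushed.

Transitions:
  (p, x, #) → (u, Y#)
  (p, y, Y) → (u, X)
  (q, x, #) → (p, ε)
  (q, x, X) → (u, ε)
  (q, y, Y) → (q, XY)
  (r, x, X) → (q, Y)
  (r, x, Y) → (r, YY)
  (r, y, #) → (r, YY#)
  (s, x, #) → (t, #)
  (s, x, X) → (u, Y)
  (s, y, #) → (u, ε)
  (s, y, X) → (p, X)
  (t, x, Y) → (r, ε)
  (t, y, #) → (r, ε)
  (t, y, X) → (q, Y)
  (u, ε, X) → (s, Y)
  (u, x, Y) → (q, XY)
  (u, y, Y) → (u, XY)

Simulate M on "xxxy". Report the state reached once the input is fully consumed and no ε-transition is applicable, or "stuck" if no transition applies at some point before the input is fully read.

(p, xxxy, #)
  read x, top #: go to u, push Y# → (u, xxy, Y#)
  read x, top Y: go to q, push XY → (q, xy, XY#)
  read x, top X: go to u, push ε → (u, y, Y#)
  read y, top Y: go to u, push XY → (u, ε, XY#)
  ε-move, top X: go to s, push Y → (s, ε, YY#)
All input consumed; M is in state s.

s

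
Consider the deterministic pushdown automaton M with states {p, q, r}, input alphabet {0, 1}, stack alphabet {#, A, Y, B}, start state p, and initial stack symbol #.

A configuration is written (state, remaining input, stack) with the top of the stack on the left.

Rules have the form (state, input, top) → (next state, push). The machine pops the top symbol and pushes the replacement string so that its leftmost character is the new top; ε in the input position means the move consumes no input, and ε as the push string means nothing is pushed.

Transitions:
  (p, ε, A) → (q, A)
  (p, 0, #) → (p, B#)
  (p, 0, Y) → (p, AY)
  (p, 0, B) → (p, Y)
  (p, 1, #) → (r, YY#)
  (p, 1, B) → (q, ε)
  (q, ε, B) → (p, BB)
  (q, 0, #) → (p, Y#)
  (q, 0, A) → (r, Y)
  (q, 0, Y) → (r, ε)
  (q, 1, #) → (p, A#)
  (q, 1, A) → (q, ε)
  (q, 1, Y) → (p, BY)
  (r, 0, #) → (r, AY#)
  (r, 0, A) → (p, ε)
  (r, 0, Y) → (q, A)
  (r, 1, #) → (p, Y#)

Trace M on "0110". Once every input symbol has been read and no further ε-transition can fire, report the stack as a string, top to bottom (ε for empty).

Y#

(p, 0110, #)
  read 0, top #: go to p, push B# → (p, 110, B#)
  read 1, top B: go to q, push ε → (q, 10, #)
  read 1, top #: go to p, push A# → (p, 0, A#)
  ε-move, top A: go to q, push A → (q, 0, A#)
  read 0, top A: go to r, push Y → (r, ε, Y#)
All input consumed in state r with stack Y#.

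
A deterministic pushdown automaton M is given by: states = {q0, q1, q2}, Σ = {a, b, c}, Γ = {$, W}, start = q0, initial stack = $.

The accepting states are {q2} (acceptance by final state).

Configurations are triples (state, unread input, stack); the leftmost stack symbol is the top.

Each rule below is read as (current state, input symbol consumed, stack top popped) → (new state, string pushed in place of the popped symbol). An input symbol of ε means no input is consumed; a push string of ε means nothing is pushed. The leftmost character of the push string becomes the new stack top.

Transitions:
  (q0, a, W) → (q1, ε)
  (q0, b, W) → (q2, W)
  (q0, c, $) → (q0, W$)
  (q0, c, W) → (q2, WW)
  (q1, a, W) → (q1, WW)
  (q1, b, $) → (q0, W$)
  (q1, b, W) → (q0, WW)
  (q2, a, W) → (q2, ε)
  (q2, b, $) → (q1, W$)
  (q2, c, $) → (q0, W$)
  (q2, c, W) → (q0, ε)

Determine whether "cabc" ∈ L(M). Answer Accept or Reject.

Accept

(q0, cabc, $)
  read c, top $: go to q0, push W$ → (q0, abc, W$)
  read a, top W: go to q1, push ε → (q1, bc, $)
  read b, top $: go to q0, push W$ → (q0, c, W$)
  read c, top W: go to q2, push WW → (q2, ε, WW$)
All input consumed; state q2 ∈ F.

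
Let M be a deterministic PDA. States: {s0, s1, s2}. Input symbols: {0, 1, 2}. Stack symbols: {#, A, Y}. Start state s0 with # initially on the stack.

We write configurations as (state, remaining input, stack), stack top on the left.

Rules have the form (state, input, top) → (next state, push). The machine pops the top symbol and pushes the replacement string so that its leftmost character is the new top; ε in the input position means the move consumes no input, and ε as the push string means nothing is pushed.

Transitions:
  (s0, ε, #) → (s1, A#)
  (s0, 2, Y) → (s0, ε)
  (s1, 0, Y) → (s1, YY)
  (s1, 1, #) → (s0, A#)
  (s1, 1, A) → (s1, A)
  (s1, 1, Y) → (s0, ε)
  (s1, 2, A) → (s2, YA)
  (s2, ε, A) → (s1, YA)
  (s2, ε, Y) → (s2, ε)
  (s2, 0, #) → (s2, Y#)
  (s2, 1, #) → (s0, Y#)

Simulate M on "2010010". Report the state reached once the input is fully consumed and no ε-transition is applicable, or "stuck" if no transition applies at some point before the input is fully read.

(s0, 2010010, #)
  ε-move, top #: go to s1, push A# → (s1, 2010010, A#)
  read 2, top A: go to s2, push YA → (s2, 010010, YA#)
  ε-move, top Y: go to s2, push ε → (s2, 010010, A#)
  ε-move, top A: go to s1, push YA → (s1, 010010, YA#)
  read 0, top Y: go to s1, push YY → (s1, 10010, YYA#)
  read 1, top Y: go to s0, push ε → (s0, 0010, YA#)
No transition for (s0, 0, top Y); M blocks with input 0010 remaining.

stuck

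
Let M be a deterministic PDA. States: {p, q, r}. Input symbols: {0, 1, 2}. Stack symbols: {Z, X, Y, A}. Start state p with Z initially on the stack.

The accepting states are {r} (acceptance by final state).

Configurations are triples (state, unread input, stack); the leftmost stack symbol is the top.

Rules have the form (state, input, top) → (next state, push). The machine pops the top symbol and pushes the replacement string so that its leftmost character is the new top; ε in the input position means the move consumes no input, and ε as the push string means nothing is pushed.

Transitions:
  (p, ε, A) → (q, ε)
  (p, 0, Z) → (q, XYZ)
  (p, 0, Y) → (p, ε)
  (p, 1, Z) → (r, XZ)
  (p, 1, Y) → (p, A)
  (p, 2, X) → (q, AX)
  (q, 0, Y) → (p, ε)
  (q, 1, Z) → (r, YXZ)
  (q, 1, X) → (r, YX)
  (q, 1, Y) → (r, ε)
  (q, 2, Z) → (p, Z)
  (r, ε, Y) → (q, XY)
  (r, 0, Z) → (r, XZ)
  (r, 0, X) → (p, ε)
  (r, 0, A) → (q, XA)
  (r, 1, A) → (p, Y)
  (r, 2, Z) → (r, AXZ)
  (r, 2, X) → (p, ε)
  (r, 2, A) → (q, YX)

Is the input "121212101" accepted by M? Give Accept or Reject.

Accept

(p, 121212101, Z)
  read 1, top Z: go to r, push XZ → (r, 21212101, XZ)
  read 2, top X: go to p, push ε → (p, 1212101, Z)
  read 1, top Z: go to r, push XZ → (r, 212101, XZ)
  read 2, top X: go to p, push ε → (p, 12101, Z)
  read 1, top Z: go to r, push XZ → (r, 2101, XZ)
  read 2, top X: go to p, push ε → (p, 101, Z)
  read 1, top Z: go to r, push XZ → (r, 01, XZ)
  read 0, top X: go to p, push ε → (p, 1, Z)
  read 1, top Z: go to r, push XZ → (r, ε, XZ)
All input consumed; state r ∈ F.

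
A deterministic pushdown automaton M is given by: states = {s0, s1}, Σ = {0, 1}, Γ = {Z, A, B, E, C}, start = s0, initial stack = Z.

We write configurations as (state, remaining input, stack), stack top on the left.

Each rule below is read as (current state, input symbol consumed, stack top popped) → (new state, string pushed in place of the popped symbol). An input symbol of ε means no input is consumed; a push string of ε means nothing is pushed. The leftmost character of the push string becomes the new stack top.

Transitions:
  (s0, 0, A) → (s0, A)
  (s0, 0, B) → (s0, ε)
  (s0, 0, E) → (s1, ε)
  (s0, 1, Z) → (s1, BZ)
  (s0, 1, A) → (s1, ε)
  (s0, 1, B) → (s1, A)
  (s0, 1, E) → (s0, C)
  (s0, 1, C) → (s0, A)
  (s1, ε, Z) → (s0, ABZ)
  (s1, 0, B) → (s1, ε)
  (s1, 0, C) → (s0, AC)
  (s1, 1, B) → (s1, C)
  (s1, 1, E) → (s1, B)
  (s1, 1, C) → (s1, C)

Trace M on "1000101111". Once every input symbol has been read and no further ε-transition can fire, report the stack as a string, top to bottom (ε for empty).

(s0, 1000101111, Z)
  read 1, top Z: go to s1, push BZ → (s1, 000101111, BZ)
  read 0, top B: go to s1, push ε → (s1, 00101111, Z)
  ε-move, top Z: go to s0, push ABZ → (s0, 00101111, ABZ)
  read 0, top A: go to s0, push A → (s0, 0101111, ABZ)
  read 0, top A: go to s0, push A → (s0, 101111, ABZ)
  read 1, top A: go to s1, push ε → (s1, 01111, BZ)
  read 0, top B: go to s1, push ε → (s1, 1111, Z)
  ε-move, top Z: go to s0, push ABZ → (s0, 1111, ABZ)
  read 1, top A: go to s1, push ε → (s1, 111, BZ)
  read 1, top B: go to s1, push C → (s1, 11, CZ)
  read 1, top C: go to s1, push C → (s1, 1, CZ)
  read 1, top C: go to s1, push C → (s1, ε, CZ)
All input consumed in state s1 with stack CZ.

CZ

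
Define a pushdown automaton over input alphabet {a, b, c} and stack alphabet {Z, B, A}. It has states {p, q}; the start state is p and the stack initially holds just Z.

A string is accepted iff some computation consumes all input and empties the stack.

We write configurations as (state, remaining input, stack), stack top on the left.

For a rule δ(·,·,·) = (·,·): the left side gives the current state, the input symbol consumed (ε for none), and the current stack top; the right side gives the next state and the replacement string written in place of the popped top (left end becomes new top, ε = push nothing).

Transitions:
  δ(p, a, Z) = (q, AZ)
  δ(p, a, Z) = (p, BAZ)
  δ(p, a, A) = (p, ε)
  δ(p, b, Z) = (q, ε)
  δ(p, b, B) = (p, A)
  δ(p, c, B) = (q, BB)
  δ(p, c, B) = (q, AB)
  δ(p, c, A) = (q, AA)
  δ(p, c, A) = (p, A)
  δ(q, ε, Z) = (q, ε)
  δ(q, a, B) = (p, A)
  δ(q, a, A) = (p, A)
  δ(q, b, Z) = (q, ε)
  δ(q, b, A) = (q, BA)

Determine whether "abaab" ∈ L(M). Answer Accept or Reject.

Accept

One accepting computation: (p, abaab, Z) ⊢ (p, baab, BAZ) ⊢ (p, aab, AAZ) ⊢ (p, ab, AZ) ⊢ (p, b, Z) ⊢ (q, ε, ε)
All input consumed and the stack is empty.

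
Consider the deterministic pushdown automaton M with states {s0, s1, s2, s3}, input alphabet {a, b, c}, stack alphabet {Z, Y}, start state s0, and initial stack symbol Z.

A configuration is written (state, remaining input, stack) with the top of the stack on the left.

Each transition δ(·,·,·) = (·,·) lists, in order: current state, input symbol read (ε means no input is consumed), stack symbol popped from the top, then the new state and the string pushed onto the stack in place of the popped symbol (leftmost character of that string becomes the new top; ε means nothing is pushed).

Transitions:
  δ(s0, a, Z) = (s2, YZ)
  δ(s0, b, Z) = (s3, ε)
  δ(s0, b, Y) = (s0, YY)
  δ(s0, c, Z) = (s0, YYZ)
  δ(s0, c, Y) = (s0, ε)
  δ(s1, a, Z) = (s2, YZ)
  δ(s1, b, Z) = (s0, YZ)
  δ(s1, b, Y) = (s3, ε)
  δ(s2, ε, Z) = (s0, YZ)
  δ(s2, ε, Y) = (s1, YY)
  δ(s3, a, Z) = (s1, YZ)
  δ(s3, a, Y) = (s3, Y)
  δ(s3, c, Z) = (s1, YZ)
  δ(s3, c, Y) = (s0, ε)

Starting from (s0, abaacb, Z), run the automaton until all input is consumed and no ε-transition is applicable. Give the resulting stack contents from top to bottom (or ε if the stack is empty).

(s0, abaacb, Z) ⊢ (s2, baacb, YZ) ⊢ (s1, baacb, YYZ) ⊢ (s3, aacb, YZ) ⊢ (s3, acb, YZ) ⊢ (s3, cb, YZ) ⊢ (s0, b, Z) ⊢ (s3, ε, ε)
All input consumed in state s3 with stack ε.

ε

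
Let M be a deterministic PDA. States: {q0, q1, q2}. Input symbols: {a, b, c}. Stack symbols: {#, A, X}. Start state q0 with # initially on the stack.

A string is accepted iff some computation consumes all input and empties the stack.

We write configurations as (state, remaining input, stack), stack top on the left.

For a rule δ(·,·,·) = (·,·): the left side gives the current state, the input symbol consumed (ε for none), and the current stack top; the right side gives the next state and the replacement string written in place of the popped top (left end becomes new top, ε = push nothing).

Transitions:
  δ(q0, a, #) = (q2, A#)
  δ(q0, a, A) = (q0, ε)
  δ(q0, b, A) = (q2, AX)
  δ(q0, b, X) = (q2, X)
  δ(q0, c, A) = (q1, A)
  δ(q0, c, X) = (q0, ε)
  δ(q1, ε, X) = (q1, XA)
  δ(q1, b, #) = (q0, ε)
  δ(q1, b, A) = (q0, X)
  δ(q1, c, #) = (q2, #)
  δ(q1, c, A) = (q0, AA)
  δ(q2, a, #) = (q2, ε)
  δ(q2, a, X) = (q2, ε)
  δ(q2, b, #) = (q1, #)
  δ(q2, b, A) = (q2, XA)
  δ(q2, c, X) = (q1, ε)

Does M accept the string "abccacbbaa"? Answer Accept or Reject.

Accept

(q0, abccacbbaa, #)
  read a, top #: go to q2, push A# → (q2, bccacbbaa, A#)
  read b, top A: go to q2, push XA → (q2, ccacbbaa, XA#)
  read c, top X: go to q1, push ε → (q1, cacbbaa, A#)
  read c, top A: go to q0, push AA → (q0, acbbaa, AA#)
  read a, top A: go to q0, push ε → (q0, cbbaa, A#)
  read c, top A: go to q1, push A → (q1, bbaa, A#)
  read b, top A: go to q0, push X → (q0, baa, X#)
  read b, top X: go to q2, push X → (q2, aa, X#)
  read a, top X: go to q2, push ε → (q2, a, #)
  read a, top #: go to q2, push ε → (q2, ε, ε)
All input consumed and the stack is empty.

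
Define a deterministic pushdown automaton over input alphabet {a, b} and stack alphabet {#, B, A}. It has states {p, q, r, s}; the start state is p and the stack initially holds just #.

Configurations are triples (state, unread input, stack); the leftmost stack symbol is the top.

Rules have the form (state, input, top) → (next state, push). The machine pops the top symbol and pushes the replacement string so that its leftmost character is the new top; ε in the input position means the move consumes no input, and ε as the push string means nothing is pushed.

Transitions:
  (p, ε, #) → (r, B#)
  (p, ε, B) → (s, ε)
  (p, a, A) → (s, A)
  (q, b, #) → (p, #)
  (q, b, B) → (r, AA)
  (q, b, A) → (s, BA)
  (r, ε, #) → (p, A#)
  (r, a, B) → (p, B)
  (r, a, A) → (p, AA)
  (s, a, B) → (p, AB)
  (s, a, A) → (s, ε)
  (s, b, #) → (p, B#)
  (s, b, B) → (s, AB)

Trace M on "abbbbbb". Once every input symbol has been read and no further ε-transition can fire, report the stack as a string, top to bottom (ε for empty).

#

(p, abbbbbb, #)
  ε-move, top #: go to r, push B# → (r, abbbbbb, B#)
  read a, top B: go to p, push B → (p, bbbbbb, B#)
  ε-move, top B: go to s, push ε → (s, bbbbbb, #)
  read b, top #: go to p, push B# → (p, bbbbb, B#)
  ε-move, top B: go to s, push ε → (s, bbbbb, #)
  read b, top #: go to p, push B# → (p, bbbb, B#)
  ε-move, top B: go to s, push ε → (s, bbbb, #)
  read b, top #: go to p, push B# → (p, bbb, B#)
  ε-move, top B: go to s, push ε → (s, bbb, #)
  read b, top #: go to p, push B# → (p, bb, B#)
  ε-move, top B: go to s, push ε → (s, bb, #)
  read b, top #: go to p, push B# → (p, b, B#)
  ε-move, top B: go to s, push ε → (s, b, #)
  read b, top #: go to p, push B# → (p, ε, B#)
  ε-move, top B: go to s, push ε → (s, ε, #)
All input consumed in state s with stack #.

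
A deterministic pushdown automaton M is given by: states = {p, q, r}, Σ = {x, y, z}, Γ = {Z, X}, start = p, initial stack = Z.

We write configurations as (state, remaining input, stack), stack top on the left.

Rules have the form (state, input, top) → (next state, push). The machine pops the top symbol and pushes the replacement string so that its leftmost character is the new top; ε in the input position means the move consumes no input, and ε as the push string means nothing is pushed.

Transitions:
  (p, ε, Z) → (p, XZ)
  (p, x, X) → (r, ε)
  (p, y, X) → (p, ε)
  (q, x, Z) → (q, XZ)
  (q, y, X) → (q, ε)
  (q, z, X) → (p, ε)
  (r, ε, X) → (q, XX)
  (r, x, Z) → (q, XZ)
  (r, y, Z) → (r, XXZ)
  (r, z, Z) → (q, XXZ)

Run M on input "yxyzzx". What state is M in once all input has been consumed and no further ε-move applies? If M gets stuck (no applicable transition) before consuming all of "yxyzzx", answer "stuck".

(p, yxyzzx, Z)
  ε-move, top Z: go to p, push XZ → (p, yxyzzx, XZ)
  read y, top X: go to p, push ε → (p, xyzzx, Z)
  ε-move, top Z: go to p, push XZ → (p, xyzzx, XZ)
  read x, top X: go to r, push ε → (r, yzzx, Z)
  read y, top Z: go to r, push XXZ → (r, zzx, XXZ)
  ε-move, top X: go to q, push XX → (q, zzx, XXXZ)
  read z, top X: go to p, push ε → (p, zx, XXZ)
No transition for (p, z, top X); M blocks with input zx remaining.

stuck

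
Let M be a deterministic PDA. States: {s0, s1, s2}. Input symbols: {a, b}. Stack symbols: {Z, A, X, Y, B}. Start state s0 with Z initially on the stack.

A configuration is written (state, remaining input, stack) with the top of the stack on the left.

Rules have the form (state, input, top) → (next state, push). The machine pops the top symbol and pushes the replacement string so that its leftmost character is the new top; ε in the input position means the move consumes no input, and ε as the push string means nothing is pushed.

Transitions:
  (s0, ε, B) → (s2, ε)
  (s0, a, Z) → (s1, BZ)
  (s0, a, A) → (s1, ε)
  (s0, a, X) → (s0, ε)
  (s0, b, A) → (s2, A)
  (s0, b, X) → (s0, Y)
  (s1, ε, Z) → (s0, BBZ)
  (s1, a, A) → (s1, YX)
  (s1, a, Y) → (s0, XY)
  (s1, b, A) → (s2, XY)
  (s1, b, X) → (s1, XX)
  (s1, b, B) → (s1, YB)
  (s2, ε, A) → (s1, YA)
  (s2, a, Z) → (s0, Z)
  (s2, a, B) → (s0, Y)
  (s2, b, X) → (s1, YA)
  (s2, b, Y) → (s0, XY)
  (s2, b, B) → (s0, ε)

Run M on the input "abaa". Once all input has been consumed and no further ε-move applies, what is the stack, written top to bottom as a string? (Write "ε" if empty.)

(s0, abaa, Z)
  read a, top Z: go to s1, push BZ → (s1, baa, BZ)
  read b, top B: go to s1, push YB → (s1, aa, YBZ)
  read a, top Y: go to s0, push XY → (s0, a, XYBZ)
  read a, top X: go to s0, push ε → (s0, ε, YBZ)
All input consumed in state s0 with stack YBZ.

YBZ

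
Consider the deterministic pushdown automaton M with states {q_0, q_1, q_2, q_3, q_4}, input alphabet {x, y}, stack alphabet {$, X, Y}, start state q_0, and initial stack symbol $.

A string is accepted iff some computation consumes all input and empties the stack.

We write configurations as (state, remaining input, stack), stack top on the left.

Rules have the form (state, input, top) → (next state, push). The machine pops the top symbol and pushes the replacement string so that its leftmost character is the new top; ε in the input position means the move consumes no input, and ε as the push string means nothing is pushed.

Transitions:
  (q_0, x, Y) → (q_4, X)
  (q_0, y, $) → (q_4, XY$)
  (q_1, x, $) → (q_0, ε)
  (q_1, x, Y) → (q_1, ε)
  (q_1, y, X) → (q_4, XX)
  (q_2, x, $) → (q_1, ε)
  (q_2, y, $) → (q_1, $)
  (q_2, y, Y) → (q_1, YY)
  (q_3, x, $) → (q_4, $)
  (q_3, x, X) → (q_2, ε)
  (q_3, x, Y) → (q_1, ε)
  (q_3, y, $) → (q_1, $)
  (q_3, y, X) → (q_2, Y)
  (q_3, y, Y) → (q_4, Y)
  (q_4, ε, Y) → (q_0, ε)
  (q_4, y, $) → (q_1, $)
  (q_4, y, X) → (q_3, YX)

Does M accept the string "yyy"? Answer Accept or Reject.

Reject

(q_0, yyy, $)
  read y, top $: go to q_4, push XY$ → (q_4, yy, XY$)
  read y, top X: go to q_3, push YX → (q_3, y, YXY$)
  read y, top Y: go to q_4, push Y → (q_4, ε, YXY$)
  ε-move, top Y: go to q_0, push ε → (q_0, ε, XY$)
All input consumed; stack is XY$, not empty, and no further ε-move applies.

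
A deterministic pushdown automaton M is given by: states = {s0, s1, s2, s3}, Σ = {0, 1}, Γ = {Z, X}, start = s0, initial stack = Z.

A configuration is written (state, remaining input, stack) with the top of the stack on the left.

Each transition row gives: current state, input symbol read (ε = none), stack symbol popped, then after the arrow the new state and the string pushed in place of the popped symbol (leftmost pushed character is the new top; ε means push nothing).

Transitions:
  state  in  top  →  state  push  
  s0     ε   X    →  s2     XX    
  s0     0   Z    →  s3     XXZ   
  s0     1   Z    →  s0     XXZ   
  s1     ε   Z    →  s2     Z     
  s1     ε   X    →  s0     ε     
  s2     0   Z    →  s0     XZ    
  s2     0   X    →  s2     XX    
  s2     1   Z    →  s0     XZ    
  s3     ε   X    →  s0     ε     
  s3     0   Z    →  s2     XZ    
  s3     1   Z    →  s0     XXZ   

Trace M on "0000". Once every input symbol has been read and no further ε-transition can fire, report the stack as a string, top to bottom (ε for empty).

XXXXXZ

(s0, 0000, Z) ⊢ (s3, 000, XXZ) ⊢ (s0, 000, XZ) ⊢ (s2, 000, XXZ) ⊢ (s2, 00, XXXZ) ⊢ (s2, 0, XXXXZ) ⊢ (s2, ε, XXXXXZ)
All input consumed in state s2 with stack XXXXXZ.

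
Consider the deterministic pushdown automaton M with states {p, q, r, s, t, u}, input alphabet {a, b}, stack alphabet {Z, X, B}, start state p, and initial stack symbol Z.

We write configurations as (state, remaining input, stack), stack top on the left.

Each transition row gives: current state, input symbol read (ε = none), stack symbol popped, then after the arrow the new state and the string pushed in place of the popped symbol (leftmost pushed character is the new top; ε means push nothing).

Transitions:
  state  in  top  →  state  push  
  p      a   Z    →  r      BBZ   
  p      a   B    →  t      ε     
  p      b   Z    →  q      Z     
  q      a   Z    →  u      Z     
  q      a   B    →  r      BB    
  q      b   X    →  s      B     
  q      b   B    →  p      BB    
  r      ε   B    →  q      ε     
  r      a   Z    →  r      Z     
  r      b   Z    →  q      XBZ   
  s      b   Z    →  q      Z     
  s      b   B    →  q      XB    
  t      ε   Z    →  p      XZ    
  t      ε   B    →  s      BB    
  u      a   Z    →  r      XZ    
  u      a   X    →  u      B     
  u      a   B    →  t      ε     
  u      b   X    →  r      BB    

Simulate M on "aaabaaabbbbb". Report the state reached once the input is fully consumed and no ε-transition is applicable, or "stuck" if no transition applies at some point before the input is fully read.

stuck

(p, aaabaaabbbbb, Z)
  read a, top Z: go to r, push BBZ → (r, aabaaabbbbb, BBZ)
  ε-move, top B: go to q, push ε → (q, aabaaabbbbb, BZ)
  read a, top B: go to r, push BB → (r, abaaabbbbb, BBZ)
  ε-move, top B: go to q, push ε → (q, abaaabbbbb, BZ)
  read a, top B: go to r, push BB → (r, baaabbbbb, BBZ)
  ε-move, top B: go to q, push ε → (q, baaabbbbb, BZ)
  read b, top B: go to p, push BB → (p, aaabbbbb, BBZ)
  read a, top B: go to t, push ε → (t, aabbbbb, BZ)
  ε-move, top B: go to s, push BB → (s, aabbbbb, BBZ)
No transition for (s, a, top B); M blocks with input aabbbbb remaining.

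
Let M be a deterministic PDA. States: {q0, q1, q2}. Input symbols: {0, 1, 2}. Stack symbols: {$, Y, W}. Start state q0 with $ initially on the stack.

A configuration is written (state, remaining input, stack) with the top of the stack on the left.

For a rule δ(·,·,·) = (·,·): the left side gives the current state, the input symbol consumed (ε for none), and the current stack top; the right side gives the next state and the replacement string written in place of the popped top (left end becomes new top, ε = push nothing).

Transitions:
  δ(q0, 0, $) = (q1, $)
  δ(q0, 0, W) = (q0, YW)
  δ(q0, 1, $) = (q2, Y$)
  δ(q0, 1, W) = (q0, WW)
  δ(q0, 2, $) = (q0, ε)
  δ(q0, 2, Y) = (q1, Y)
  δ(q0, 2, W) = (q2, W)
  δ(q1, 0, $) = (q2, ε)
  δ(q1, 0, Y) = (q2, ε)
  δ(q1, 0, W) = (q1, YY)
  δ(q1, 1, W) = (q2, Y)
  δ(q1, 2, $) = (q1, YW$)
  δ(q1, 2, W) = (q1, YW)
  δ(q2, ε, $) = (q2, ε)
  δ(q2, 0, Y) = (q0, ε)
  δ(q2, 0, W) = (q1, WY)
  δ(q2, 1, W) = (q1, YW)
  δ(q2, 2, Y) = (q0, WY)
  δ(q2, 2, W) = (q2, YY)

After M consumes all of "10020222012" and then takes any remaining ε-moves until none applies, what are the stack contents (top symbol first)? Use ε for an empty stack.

WYYYY$

(q0, 10020222012, $)
  read 1, top $: go to q2, push Y$ → (q2, 0020222012, Y$)
  read 0, top Y: go to q0, push ε → (q0, 020222012, $)
  read 0, top $: go to q1, push $ → (q1, 20222012, $)
  read 2, top $: go to q1, push YW$ → (q1, 0222012, YW$)
  read 0, top Y: go to q2, push ε → (q2, 222012, W$)
  read 2, top W: go to q2, push YY → (q2, 22012, YY$)
  read 2, top Y: go to q0, push WY → (q0, 2012, WYY$)
  read 2, top W: go to q2, push W → (q2, 012, WYY$)
  read 0, top W: go to q1, push WY → (q1, 12, WYYY$)
  read 1, top W: go to q2, push Y → (q2, 2, YYYY$)
  read 2, top Y: go to q0, push WY → (q0, ε, WYYYY$)
All input consumed in state q0 with stack WYYYY$.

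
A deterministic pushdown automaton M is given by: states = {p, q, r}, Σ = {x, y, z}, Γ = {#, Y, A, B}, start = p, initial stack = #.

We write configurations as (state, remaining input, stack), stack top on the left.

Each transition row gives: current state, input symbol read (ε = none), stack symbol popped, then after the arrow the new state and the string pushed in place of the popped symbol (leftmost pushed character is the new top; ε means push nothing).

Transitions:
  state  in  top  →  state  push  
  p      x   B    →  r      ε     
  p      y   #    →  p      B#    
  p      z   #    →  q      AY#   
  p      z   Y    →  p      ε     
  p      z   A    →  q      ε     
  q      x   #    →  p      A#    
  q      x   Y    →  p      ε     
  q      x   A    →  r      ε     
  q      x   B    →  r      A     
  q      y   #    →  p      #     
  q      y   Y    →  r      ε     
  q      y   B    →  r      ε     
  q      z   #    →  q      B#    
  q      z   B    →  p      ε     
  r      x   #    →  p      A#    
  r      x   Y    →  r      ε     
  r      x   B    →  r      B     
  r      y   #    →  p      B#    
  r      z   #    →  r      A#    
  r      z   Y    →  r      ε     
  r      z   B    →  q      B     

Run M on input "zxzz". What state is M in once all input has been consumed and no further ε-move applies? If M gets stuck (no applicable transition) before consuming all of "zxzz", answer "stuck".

r

(p, zxzz, #)
  read z, top #: go to q, push AY# → (q, xzz, AY#)
  read x, top A: go to r, push ε → (r, zz, Y#)
  read z, top Y: go to r, push ε → (r, z, #)
  read z, top #: go to r, push A# → (r, ε, A#)
All input consumed; M is in state r.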